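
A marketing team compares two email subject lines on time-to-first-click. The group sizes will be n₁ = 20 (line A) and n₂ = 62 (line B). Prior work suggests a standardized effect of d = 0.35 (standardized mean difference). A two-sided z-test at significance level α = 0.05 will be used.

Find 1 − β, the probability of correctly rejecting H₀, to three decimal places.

Noncentrality parameter: λ = d / √(1/n₁ + 1/n₂) = 0.35 / √(1/20 + 1/62) = 1.3610
Two-sided α = 0.05 → critical value z_{0.025} = 1.960.
Power = Φ(λ − 1.960) + Φ(−λ − 1.960) = Φ(-0.599) + Φ(-3.321) = 0.2746 + 0.0004 = 0.2751.

Power ≈ 0.275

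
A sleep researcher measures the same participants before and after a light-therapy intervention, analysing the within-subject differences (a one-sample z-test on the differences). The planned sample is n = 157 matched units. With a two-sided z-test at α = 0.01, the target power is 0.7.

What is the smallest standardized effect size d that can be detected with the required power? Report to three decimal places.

d ≈ 0.247

Need Φ(δ − 2.576) = 0.7, so δ = 2.576 + 0.524 = 3.100.
(Lower-tail contribution to power is negligible for δ > 0.)
δ = d·√n ⇒ d = δ/√n = 3.100/√157 = 0.2474.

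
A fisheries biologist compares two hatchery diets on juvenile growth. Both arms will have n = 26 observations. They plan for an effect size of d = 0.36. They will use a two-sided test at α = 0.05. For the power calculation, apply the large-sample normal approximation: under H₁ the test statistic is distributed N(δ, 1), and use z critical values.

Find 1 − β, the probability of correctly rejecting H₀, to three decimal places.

Power ≈ 0.255

Noncentrality parameter: δ = d·√(n/2) = 0.36 × √(26/2) = 1.2980
Critical value for a two-sided test at α = 0.05: z_{α/2} = 1.960.
Power = Φ(δ − 1.960) + Φ(−δ − 1.960) = Φ(-0.662) + Φ(-3.258) = 0.2540 + 0.0006 = 0.2546.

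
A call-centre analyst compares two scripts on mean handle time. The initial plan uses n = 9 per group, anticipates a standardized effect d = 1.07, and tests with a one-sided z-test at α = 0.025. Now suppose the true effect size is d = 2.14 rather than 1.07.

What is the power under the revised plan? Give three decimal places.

Power ≈ 0.995

With d = 2.14: δ = d·√(n/2) = 2.14 × √(9/2) = 4.5396. Critical value z_{0.025} = 1.960.
Revised power = P(Z > 1.960 − δ) = Φ(2.580) = 0.9951.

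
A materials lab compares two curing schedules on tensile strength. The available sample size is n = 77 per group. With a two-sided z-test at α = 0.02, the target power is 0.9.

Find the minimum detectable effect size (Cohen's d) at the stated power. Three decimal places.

Required noncentrality: δ = z_{0.01} + z_{0.10} = 2.326 + 1.282 = 3.608.
(The second rejection-region term Φ(−δ − z_{α/2}) is negligible and dropped.)
δ = d·√(n/2) ⇒ d = δ/√(n/2) = 3.608/√(77/2) = 0.5815.

d ≈ 0.581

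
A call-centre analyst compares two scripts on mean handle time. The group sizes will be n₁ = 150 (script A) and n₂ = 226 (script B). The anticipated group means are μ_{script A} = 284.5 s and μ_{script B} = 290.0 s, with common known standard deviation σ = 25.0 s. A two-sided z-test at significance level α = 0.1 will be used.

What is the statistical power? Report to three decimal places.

Standardized effect: d = |μ_{script A} − μ_{script B}| / σ = |284.5 − 290.0| / 25.0 = 0.2200
Noncentrality parameter: δ = d / √(1/n₁ + 1/n₂) = 0.2200 / √(1/150 + 1/226) = 2.0890
Two-sided α = 0.1 → critical value z_{0.05} = 1.645.
Power = Φ(δ − 1.645) + Φ(−δ − 1.645) = Φ(0.444) + Φ(-3.734) = 0.6715 + 0.0001 = 0.6716.

Power ≈ 0.672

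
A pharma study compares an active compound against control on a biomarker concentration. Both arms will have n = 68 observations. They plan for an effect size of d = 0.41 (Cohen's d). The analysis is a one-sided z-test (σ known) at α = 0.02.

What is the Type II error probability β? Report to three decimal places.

Noncentrality parameter: λ = d·√(n/2) = 0.41 × √(68/2) = 2.3907
One-sided α = 0.02 → critical value z_{0.02} = 2.054.
Power = Φ(λ − 2.054) = Φ(0.337) = 0.6319.
Type II error: β = 1 − power = 1 − 0.6319 = 0.3681.

β ≈ 0.368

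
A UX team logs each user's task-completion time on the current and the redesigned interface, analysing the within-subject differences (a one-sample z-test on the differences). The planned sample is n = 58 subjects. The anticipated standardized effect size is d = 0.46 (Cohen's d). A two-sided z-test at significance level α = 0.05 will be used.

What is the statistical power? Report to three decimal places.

Noncentrality parameter: δ = d·√n = 0.46 × √58 = 3.5033
Critical value for a two-sided test at α = 0.05: z_{α/2} = 1.960.
Power = Φ(δ − 1.960) + Φ(−δ − 1.960) = Φ(1.543) + Φ(-5.463) = 0.9386 + 0.0000 = 0.9386.

Power ≈ 0.939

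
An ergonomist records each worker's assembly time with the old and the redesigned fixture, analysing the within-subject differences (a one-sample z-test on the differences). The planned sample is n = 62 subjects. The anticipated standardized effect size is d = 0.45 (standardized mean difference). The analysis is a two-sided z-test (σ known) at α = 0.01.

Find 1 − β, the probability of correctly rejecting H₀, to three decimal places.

Noncentrality parameter: δ = d·√n = 0.45 × √62 = 3.5433
Two-sided α = 0.01 → critical value z_{0.005} = 2.576.
Power = Φ(δ − 2.576) + Φ(−δ − 2.576) = Φ(0.967) + Φ(-6.119) = 0.8333 + 0.0000 = 0.8333.

Power ≈ 0.833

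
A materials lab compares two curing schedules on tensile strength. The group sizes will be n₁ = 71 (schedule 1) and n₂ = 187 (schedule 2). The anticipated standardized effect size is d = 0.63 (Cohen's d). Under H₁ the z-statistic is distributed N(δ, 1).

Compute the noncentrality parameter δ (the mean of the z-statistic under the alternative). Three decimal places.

δ ≈ 4.519

The noncentrality parameter scales effect size by the design's sample-size factor: δ = d / √(1/n₁ + 1/n₂) = 0.63 / √(1/71 + 1/187) = 4.5194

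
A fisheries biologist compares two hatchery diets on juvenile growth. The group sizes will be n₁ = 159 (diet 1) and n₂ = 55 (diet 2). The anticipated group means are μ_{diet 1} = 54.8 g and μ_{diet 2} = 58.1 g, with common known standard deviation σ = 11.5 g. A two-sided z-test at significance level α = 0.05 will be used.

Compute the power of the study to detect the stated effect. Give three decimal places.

Power ≈ 0.450

Standardized effect: d = |μ_{diet 1} − μ_{diet 2}| / σ = |54.8 − 58.1| / 11.5 = 0.2870
Noncentrality parameter: λ = d / √(1/n₁ + 1/n₂) = 0.2870 / √(1/159 + 1/55) = 1.8344
Critical value for a two-sided test at α = 0.05: z_{α/2} = 1.960.
Power = Φ(λ − 1.960) + Φ(−λ − 1.960) = Φ(-0.126) + Φ(-3.794) = 0.4500 + 0.0001 = 0.4501.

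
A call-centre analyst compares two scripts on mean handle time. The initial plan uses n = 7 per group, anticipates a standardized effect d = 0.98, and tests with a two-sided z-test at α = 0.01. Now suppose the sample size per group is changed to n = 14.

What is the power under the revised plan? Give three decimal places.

With n = 14 per group: δ = d·√(n/2) = 0.98 × √(14/2) = 2.5928. Critical value z_{0.005} = 2.576.
Revised power = Φ(δ − 2.576) + Φ(−δ − 2.576) = Φ(0.017) + Φ(-5.169) = 0.5068 + 0.0000 = 0.5068.

Power ≈ 0.507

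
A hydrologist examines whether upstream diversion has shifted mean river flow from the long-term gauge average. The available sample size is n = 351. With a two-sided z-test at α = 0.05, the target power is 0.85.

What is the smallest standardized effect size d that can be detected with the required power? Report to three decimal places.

Required noncentrality: δ = z_{0.025} + z_{0.15} = 1.960 + 1.036 = 2.996.
(Lower-tail contribution to power is negligible for δ > 0.)
δ = d·√n ⇒ d = δ/√n = 2.996/√351 = 0.1599.

d ≈ 0.160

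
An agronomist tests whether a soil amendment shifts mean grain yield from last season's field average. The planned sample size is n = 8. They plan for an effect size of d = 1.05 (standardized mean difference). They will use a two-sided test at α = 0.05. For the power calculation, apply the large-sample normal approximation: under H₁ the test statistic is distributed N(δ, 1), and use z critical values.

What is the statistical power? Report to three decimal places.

Noncentrality parameter: δ = d·√n = 1.05 × √8 = 2.9698
Two-sided α = 0.05 → critical value z_{0.025} = 1.960.
Power = Φ(δ − 1.960) + Φ(−δ − 1.960) = Φ(1.010) + Φ(-4.930) = 0.8437 + 0.0000 = 0.8437.

Power ≈ 0.844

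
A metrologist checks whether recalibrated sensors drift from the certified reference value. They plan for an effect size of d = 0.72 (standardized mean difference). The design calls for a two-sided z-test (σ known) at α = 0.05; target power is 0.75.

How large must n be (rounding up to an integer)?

Set Φ(δ − 1.960) = 0.75; then δ − 1.960 = Φ⁻¹(0.75) = 0.674, giving δ = 2.634.
(Ignoring the negligible lower-tail rejection probability gives the usual closed-form inversion.)
δ = d·√n ⇒ n = (δ/d)² = (2.634 / 0.72)² = 13.39.
Round up to the next whole unit.

n = 14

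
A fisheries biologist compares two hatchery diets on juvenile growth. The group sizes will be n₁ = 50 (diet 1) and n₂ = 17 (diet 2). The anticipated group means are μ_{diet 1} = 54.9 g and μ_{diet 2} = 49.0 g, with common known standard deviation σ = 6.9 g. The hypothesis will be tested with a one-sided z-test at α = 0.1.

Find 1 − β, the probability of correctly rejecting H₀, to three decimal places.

Standardized effect: d = |μ_{diet 1} − μ_{diet 2}| / σ = |54.9 − 49.0| / 6.9 = 0.8551
Noncentrality parameter: δ = d / √(1/n₁ + 1/n₂) = 0.8551 / √(1/50 + 1/17) = 3.0456
Critical value for a one-sided test at α = 0.1: z_α = 1.282.
Power = P(Z > 1.282 − δ) = Φ(1.764) = 0.9611.

Power ≈ 0.961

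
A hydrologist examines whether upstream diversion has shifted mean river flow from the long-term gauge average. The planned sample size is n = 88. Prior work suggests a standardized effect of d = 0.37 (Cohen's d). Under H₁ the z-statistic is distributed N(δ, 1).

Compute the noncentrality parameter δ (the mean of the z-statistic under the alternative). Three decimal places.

The noncentrality parameter scales effect size by the design's sample-size factor: δ = d·√n = 0.37 × √88 = 3.4709

δ ≈ 3.471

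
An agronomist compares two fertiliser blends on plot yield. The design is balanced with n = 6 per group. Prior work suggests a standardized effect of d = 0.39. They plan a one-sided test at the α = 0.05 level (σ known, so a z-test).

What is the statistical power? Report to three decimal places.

Noncentrality parameter: λ = d·√(n/2) = 0.39 × √(6/2) = 0.6755
One-sided α = 0.05 → critical value z_{0.05} = 1.645.
Power = Φ(λ − 1.645) = Φ(-0.969) = 0.1662.

Power ≈ 0.166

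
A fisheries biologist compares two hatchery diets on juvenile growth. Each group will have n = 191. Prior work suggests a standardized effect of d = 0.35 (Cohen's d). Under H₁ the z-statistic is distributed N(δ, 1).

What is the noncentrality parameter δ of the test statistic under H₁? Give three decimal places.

δ ≈ 3.420

The noncentrality parameter scales effect size by the design's sample-size factor: δ = d·√(n/2) = 0.35 × √(191/2) = 3.4203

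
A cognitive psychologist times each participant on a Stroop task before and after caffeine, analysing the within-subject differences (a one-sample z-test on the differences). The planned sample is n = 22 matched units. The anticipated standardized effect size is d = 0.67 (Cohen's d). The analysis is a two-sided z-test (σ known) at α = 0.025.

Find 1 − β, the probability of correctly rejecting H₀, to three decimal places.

Noncentrality parameter: δ = d·√n = 0.67 × √22 = 3.1426
Two-sided α = 0.025 → critical value z_{0.0125} = 2.241.
Power = Φ(δ − 2.241) + Φ(−δ − 2.241) = Φ(0.901) + Φ(-5.384) = 0.8163 + 0.0000 = 0.8163.

Power ≈ 0.816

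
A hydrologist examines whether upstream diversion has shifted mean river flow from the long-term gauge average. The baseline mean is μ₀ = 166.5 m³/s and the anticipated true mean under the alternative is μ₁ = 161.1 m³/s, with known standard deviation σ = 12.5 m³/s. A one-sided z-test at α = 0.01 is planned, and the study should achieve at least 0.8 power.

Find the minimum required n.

n = 54

Standardized effect: d = |μ₁ − μ₀| / σ = |161.1 − 166.5| / 12.5 = 0.4320
Set Φ(δ − 2.326) = 0.8; then δ − 2.326 = Φ⁻¹(0.8) = 0.842, giving δ = 3.168.
δ = d·√n ⇒ n = (δ/d)² = (3.168 / 0.4320)² = 53.78.
Round up to the next whole unit.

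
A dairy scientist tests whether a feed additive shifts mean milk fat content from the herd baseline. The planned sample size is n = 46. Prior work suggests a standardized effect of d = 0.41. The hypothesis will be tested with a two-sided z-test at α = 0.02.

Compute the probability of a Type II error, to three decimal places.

Noncentrality parameter: δ = d·√n = 0.41 × √46 = 2.7808
Critical value for a two-sided test at α = 0.02: z_{α/2} = 2.326.
Power = Φ(δ − 2.326) + Φ(−δ − 2.326) = Φ(0.454) + Φ(-5.107) = 0.6752 + 0.0000 = 0.6752.
Type II error: β = 1 − power = 1 − 0.6752 = 0.3248.

β ≈ 0.325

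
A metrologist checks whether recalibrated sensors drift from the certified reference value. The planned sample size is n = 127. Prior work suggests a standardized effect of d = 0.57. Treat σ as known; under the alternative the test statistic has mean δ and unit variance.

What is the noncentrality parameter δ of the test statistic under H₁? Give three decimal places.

δ ≈ 6.424

δ = d·√n = 0.57 × √127 = 6.4236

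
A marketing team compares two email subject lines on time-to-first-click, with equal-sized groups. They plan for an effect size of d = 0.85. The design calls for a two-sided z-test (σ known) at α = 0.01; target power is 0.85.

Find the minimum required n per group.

n = 37 per group

For power 0.85 need Φ(δ − z_{0.005}) = 0.85, so δ = z_{0.005} + z_{0.15} = 2.576 + 1.036 = 3.612.
(The Φ(−δ − z_{α/2}) term is vanishingly small for δ > 0 and is dropped in the standard sample-size formula.)
δ = d·√(n/2) ⇒ n = 2(δ/d)² = 2 × (3.612 / 0.85)² = 36.12.
Round up to the next whole unit.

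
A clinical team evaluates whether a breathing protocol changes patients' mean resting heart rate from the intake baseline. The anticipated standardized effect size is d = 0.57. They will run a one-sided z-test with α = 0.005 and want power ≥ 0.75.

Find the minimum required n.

Set Φ(δ − 2.576) = 0.75; then δ − 2.576 = Φ⁻¹(0.75) = 0.674, giving δ = 3.250.
δ = d·√n ⇒ n = (δ/d)² = (3.250 / 0.57)² = 32.52.
Round up to the next whole unit.

n = 33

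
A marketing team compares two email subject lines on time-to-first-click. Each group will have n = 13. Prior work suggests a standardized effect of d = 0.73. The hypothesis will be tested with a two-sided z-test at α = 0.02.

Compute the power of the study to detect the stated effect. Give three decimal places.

Power ≈ 0.321

Noncentrality parameter: δ = d·√(n/2) = 0.73 × √(13/2) = 1.8611
Two-sided α = 0.02 → critical value z_{0.01} = 2.326.
Power = Φ(δ − 2.326) + Φ(−δ − 2.326) = Φ(-0.465) + Φ(-4.187) = 0.3209 + 0.0000 = 0.3209.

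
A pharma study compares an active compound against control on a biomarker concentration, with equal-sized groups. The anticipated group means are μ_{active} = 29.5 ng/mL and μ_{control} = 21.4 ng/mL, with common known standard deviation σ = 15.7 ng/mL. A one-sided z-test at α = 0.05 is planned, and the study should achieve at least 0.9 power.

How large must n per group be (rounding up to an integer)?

Standardized effect: d = |μ_{active} − μ_{control}| / σ = |29.5 − 21.4| / 15.7 = 0.5159
Set Φ(δ − 1.645) = 0.9; then δ − 1.645 = Φ⁻¹(0.9) = 1.282, giving δ = 2.926.
δ = d·√(n/2) ⇒ n = 2(δ/d)² = 2 × (2.926 / 0.5159)² = 64.35.
Round up to the next whole unit.

n = 65 per group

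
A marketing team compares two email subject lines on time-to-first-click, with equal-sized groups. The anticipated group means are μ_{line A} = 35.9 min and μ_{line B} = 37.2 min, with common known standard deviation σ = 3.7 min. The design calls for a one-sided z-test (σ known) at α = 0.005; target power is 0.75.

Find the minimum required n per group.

n = 172 per group

Standardized effect: d = |μ_{line A} − μ_{line B}| / σ = |35.9 − 37.2| / 3.7 = 0.3514
Set Φ(δ − 2.576) = 0.75; then δ − 2.576 = Φ⁻¹(0.75) = 0.674, giving δ = 3.250.
δ = d·√(n/2) ⇒ n = 2(δ/d)² = 2 × (3.250 / 0.3514)² = 171.16.
Round up to the next whole unit.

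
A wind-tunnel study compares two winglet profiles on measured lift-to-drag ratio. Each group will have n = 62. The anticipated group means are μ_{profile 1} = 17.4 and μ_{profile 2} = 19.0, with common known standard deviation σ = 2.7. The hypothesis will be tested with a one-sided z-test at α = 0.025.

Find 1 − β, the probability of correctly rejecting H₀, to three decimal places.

Power ≈ 0.910

Standardized effect: d = |μ_{profile 1} − μ_{profile 2}| / σ = |17.4 − 19.0| / 2.7 = 0.5926
Noncentrality parameter: δ = d·√(n/2) = 0.5926 × √(62/2) = 3.2994
Critical value for a one-sided test at α = 0.025: z_α = 1.960.
Power = P(Z > 1.960 − δ) = Φ(1.339) = 0.9098.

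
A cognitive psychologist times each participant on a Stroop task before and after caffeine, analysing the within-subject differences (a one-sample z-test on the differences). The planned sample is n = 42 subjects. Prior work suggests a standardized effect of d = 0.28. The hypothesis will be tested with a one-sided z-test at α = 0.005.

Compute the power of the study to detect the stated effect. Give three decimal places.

Power ≈ 0.223

Noncentrality parameter: δ = d·√n = 0.28 × √42 = 1.8146
Critical value for a one-sided test at α = 0.005: z_α = 2.576.
Power = Φ(δ − 2.576) = Φ(-0.761) = 0.2233.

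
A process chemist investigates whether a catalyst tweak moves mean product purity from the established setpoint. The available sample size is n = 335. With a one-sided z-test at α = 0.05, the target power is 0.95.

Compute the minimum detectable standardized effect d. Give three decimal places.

Required noncentrality: δ = z_{0.05} + z_{0.05} = 1.645 + 1.645 = 3.290.
δ = d·√n ⇒ d = δ/√n = 3.290/√335 = 0.1797.

d ≈ 0.180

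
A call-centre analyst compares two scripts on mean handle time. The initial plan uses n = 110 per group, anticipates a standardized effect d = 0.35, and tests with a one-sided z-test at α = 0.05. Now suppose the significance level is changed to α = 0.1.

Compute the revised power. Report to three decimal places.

Power ≈ 0.906

δ = d·√(n/2) = 0.35 × √(110/2) = 2.5957 (unchanged). New critical value: z_{0.1} = 1.282.
Revised power = P(Z > 1.282 − δ) = Φ(1.314) = 0.9056.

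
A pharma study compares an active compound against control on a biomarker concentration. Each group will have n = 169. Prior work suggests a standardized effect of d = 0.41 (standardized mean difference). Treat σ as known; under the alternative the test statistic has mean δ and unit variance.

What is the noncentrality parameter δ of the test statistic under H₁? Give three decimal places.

δ = d·√(n/2) = 0.41 × √(169/2) = 3.7689

δ ≈ 3.769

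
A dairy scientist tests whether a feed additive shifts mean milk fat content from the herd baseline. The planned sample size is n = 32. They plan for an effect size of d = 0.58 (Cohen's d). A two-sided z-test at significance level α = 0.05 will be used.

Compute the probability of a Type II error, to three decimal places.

Noncentrality parameter: δ = d·√n = 0.58 × √32 = 3.2810
Critical value for a two-sided test at α = 0.05: z_{α/2} = 1.960.
Power = Φ(δ − 1.960) + Φ(−δ − 1.960) = Φ(1.321) + Φ(-5.241) = 0.9068 + 0.0000 = 0.9068.
Type II error: β = 1 − power = 1 − 0.9068 = 0.0932.

β ≈ 0.093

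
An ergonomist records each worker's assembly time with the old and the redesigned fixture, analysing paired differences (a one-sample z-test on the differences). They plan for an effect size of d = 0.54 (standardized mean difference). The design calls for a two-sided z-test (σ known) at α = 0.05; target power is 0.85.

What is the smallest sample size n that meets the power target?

Set Φ(δ − 1.960) = 0.85; then δ − 1.960 = Φ⁻¹(0.85) = 1.036, giving δ = 2.996.
(For δ > 0 the lower-tail rejection region contributes negligibly to power, so the one-term inversion is standard.)
δ = d·√n ⇒ n = (δ/d)² = (2.996 / 0.54)² = 30.79.
Round up to the next whole unit.

n = 31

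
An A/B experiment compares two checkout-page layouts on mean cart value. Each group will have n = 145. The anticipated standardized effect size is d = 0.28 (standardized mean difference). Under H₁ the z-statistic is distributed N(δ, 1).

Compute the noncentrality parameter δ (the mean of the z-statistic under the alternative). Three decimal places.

δ ≈ 2.384

The noncentrality parameter scales effect size by the design's sample-size factor: δ = d·√(n/2) = 0.28 × √(145/2) = 2.3841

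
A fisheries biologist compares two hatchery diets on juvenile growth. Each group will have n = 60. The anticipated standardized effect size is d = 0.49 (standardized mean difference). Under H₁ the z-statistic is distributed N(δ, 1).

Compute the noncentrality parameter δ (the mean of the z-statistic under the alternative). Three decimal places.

δ ≈ 2.684

δ = d·√(n/2) = 0.49 × √(60/2) = 2.6838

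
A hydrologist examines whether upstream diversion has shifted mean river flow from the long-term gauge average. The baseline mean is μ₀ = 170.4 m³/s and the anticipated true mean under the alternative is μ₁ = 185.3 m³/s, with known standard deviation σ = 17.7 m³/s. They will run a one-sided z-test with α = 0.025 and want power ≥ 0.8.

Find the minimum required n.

Standardized effect: d = |μ₁ − μ₀| / σ = |185.3 − 170.4| / 17.7 = 0.8418
Set Φ(δ − 1.960) = 0.8; then δ − 1.960 = Φ⁻¹(0.8) = 0.842, giving δ = 2.802.
δ = d·√n ⇒ n = (δ/d)² = (2.802 / 0.8418)² = 11.08.
Rounding up, n = 12.

n = 12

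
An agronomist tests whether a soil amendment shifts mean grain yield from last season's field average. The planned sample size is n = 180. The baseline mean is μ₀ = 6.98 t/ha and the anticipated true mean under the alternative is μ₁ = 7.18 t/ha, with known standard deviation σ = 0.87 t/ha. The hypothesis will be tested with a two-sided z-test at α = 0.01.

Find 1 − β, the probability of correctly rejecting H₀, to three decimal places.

Standardized effect: d = |μ₁ − μ₀| / σ = |7.18 − 6.98| / 0.87 = 0.2299
Noncentrality parameter: δ = d·√n = 0.2299 × √180 = 3.0842
Two-sided α = 0.01 → critical value z_{0.005} = 2.576.
Power = Φ(δ − 2.576) + Φ(−δ − 2.576) = Φ(0.508) + Φ(-5.660) = 0.6944 + 0.0000 = 0.6944.

Power ≈ 0.694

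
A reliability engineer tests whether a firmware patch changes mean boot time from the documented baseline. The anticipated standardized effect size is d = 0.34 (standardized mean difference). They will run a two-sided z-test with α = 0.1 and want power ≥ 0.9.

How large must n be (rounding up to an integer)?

n = 75

For power 0.9 need Φ(δ − z_{0.05}) = 0.9, so δ = z_{0.05} + z_{0.10} = 1.645 + 1.282 = 2.926.
(Ignoring the negligible lower-tail rejection probability gives the usual closed-form inversion.)
δ = d·√n ⇒ n = (δ/d)² = (2.926 / 0.34)² = 74.08.
Rounding up, n = 75.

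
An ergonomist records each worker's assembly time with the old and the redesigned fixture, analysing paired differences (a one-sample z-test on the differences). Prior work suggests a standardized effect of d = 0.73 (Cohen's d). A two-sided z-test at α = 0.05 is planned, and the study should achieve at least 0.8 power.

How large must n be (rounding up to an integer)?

n = 15

Set Φ(δ − 1.960) = 0.8; then δ − 1.960 = Φ⁻¹(0.8) = 0.842, giving δ = 2.802.
(The Φ(−δ − z_{α/2}) term is vanishingly small for δ > 0 and is dropped in the standard sample-size formula.)
δ = d·√n ⇒ n = (δ/d)² = (2.802 / 0.73)² = 14.73.
Rounding up, n = 15.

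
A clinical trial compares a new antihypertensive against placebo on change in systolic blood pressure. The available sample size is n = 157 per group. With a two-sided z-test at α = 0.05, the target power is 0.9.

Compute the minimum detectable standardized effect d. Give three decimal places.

d ≈ 0.366

Required noncentrality: δ = z_{0.025} + z_{0.10} = 1.960 + 1.282 = 3.242.
(Lower-tail contribution to power is negligible for δ > 0.)
δ = d·√(n/2) ⇒ d = δ/√(n/2) = 3.242/√(157/2) = 0.3659.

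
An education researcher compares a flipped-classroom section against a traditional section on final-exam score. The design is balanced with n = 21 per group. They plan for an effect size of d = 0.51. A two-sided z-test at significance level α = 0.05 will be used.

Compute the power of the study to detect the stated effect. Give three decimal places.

Power ≈ 0.379

Noncentrality parameter: δ = d·√(n/2) = 0.51 × √(21/2) = 1.6526
Critical value for a two-sided test at α = 0.05: z_{α/2} = 1.960.
Power = Φ(δ − 1.960) + Φ(−δ − 1.960) = Φ(-0.307) + Φ(-3.613) = 0.3793 + 0.0002 = 0.3794.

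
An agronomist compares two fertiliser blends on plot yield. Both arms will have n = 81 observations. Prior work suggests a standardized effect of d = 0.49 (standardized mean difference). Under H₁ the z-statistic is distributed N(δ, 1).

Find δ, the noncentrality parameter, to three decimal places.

The noncentrality parameter scales effect size by the design's sample-size factor: δ = d·√(n/2) = 0.49 × √(81/2) = 3.1183

δ ≈ 3.118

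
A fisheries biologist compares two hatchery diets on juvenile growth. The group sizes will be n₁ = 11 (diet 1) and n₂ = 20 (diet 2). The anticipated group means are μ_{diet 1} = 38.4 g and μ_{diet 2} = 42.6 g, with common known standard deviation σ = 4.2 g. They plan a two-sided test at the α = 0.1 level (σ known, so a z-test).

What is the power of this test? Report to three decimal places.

Power ≈ 0.846

Standardized effect: d = |μ_{diet 1} − μ_{diet 2}| / σ = |38.4 − 42.6| / 4.2 = 1.0000
Noncentrality parameter: δ = d / √(1/n₁ + 1/n₂) = 1.0000 / √(1/11 + 1/20) = 2.6640
Two-sided α = 0.1 → critical value z_{0.05} = 1.645.
Power = Φ(δ − 1.645) + Φ(−δ − 1.645) = Φ(1.019) + Φ(-4.309) = 0.8459 + 0.0000 = 0.8459.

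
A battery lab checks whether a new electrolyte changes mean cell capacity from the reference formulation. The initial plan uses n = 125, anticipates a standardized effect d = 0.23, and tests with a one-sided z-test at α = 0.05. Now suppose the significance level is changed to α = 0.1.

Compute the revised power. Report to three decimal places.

Power ≈ 0.901

δ = d·√n = 0.23 × √125 = 2.5715 (unchanged). New critical value: z_{0.1} = 1.282.
Revised power = P(Z > 1.282 − δ) = Φ(1.290) = 0.9015.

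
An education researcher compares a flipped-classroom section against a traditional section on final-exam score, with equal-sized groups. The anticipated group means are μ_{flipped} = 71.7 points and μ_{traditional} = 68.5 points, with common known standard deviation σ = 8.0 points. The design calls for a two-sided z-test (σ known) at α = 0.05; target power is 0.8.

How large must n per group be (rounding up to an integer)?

n = 99 per group

Standardized effect: d = |μ_{flipped} − μ_{traditional}| / σ = |71.7 − 68.5| / 8.0 = 0.4000
Set Φ(δ − 1.960) = 0.8; then δ − 1.960 = Φ⁻¹(0.8) = 0.842, giving δ = 2.802.
(The Φ(−δ − z_{α/2}) term is vanishingly small for δ > 0 and is dropped in the standard sample-size formula.)
δ = d·√(n/2) ⇒ n = 2(δ/d)² = 2 × (2.802 / 0.4000)² = 98.11.
Rounding up, n = 99 per group.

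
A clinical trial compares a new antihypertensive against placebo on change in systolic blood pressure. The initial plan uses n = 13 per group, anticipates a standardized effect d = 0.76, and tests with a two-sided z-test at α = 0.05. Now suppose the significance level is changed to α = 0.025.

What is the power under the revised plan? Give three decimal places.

Power ≈ 0.381

δ = d·√(n/2) = 0.76 × √(13/2) = 1.9376 (unchanged). New critical value: z_{0.0125} = 2.241.
Revised power = Φ(δ − 2.241) + Φ(−δ − 2.241) = Φ(-0.304) + Φ(-4.179) = 0.3806 + 0.0000 = 0.3807.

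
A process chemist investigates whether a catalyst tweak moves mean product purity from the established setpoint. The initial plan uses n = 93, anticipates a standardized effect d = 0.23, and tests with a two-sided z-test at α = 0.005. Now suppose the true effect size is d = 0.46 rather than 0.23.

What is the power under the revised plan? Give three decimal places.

Power ≈ 0.948

With d = 0.46: δ = d·√n = 0.46 × √93 = 4.4361. Critical value z_{0.0025} = 2.807.
Revised power = Φ(δ − 2.807) + Φ(−δ − 2.807) = Φ(1.629) + Φ(-7.243) = 0.9483 + 0.0000 = 0.9483.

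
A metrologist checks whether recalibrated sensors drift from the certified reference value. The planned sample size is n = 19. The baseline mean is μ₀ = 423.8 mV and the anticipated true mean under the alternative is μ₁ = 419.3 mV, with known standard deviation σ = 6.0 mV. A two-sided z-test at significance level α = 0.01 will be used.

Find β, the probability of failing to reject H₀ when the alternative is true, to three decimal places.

Standardized effect: d = |μ₁ − μ₀| / σ = |419.3 − 423.8| / 6.0 = 0.7500
Noncentrality parameter: δ = d·√n = 0.7500 × √19 = 3.2692
Critical value for a two-sided test at α = 0.01: z_{α/2} = 2.576.
Power = Φ(δ − 2.576) + Φ(−δ − 2.576) = Φ(0.693) + Φ(-5.845) = 0.7560 + 0.0000 = 0.7560.
Type II error: β = 1 − power = 1 − 0.7560 = 0.2440.

β ≈ 0.244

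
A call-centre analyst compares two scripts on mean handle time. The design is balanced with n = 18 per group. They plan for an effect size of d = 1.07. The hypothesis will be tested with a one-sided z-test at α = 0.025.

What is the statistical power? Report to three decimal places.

Power ≈ 0.894

Noncentrality parameter: δ = d·√(n/2) = 1.07 × √(18/2) = 3.2100
One-sided α = 0.025 → critical value z_{0.025} = 1.960.
Power = Φ(δ − 1.960) = Φ(1.250) = 0.8944.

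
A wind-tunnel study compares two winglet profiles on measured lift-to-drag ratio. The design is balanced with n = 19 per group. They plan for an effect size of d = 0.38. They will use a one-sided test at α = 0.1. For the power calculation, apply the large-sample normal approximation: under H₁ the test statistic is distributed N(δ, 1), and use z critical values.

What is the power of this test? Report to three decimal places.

Power ≈ 0.456

Noncentrality parameter: δ = d·√(n/2) = 0.38 × √(19/2) = 1.1712
One-sided α = 0.1 → critical value z_{0.1} = 1.282.
Power = Φ(δ − 1.282) = Φ(-0.110) = 0.4561.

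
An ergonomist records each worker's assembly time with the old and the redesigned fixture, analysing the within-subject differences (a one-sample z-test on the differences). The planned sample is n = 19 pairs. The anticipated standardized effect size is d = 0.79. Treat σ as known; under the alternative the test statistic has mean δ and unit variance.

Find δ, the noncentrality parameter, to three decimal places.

δ ≈ 3.444

δ = d·√n = 0.79 × √19 = 3.4435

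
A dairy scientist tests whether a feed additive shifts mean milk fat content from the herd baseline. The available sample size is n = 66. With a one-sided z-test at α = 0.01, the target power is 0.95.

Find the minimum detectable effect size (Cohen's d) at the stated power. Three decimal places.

Required noncentrality: δ = z_{0.01} + z_{0.05} = 2.326 + 1.645 = 3.971.
δ = d·√n ⇒ d = δ/√n = 3.971/√66 = 0.4888.

d ≈ 0.489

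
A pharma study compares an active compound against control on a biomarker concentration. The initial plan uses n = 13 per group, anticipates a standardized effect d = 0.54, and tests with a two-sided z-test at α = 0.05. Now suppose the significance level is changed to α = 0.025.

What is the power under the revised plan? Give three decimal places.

δ = d·√(n/2) = 0.54 × √(13/2) = 1.3767 (unchanged). New critical value: z_{0.0125} = 2.241.
Revised power = Φ(δ − 2.241) + Φ(−δ − 2.241) = Φ(-0.865) + Φ(-3.618) = 0.1936 + 0.0001 = 0.1938.

Power ≈ 0.194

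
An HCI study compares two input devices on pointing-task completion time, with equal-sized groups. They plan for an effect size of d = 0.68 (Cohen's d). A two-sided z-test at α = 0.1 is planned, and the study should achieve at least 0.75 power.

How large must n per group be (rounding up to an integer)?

Set Φ(δ − 1.645) = 0.75; then δ − 1.645 = Φ⁻¹(0.75) = 0.674, giving δ = 2.319.
(Ignoring the negligible lower-tail rejection probability gives the usual closed-form inversion.)
δ = d·√(n/2) ⇒ n = 2(δ/d)² = 2 × (2.319 / 0.68)² = 23.27.
Rounding up, n = 24 per group.

n = 24 per group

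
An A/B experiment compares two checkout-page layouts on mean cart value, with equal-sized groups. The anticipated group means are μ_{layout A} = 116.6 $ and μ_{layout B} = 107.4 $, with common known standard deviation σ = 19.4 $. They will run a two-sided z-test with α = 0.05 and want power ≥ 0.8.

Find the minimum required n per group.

n = 70 per group

Standardized effect: d = |μ_{layout A} − μ_{layout B}| / σ = |116.6 − 107.4| / 19.4 = 0.4742
Set Φ(δ − 1.960) = 0.8; then δ − 1.960 = Φ⁻¹(0.8) = 0.842, giving δ = 2.802.
(The Φ(−δ − z_{α/2}) term is vanishingly small for δ > 0 and is dropped in the standard sample-size formula.)
δ = d·√(n/2) ⇒ n = 2(δ/d)² = 2 × (2.802 / 0.4742)² = 69.80.
Rounding up, n = 70 per group.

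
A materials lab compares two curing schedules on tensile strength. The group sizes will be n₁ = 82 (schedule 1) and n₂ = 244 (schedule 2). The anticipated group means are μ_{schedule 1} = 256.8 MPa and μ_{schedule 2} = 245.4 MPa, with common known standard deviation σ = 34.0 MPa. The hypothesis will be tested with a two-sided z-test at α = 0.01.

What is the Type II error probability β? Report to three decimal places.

Standardized effect: d = |μ_{schedule 1} − μ_{schedule 2}| / σ = |256.8 − 245.4| / 34.0 = 0.3353
Noncentrality parameter: δ = d / √(1/n₁ + 1/n₂) = 0.3353 / √(1/82 + 1/244) = 2.6268
Two-sided α = 0.01 → critical value z_{0.005} = 2.576.
Power = Φ(δ − 2.576) + Φ(−δ − 2.576) = Φ(0.051) + Φ(-5.203) = 0.5203 + 0.0000 = 0.5203.
Type II error: β = 1 − power = 1 − 0.5203 = 0.4797.

β ≈ 0.480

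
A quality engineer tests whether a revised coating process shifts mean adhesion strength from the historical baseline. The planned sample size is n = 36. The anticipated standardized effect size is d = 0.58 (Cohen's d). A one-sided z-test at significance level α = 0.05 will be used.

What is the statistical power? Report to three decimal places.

Noncentrality parameter: δ = d·√n = 0.58 × √36 = 3.4800
One-sided α = 0.05 → critical value z_{0.05} = 1.645.
Power = P(Z > 1.645 − δ) = Φ(1.835) = 0.9668.

Power ≈ 0.967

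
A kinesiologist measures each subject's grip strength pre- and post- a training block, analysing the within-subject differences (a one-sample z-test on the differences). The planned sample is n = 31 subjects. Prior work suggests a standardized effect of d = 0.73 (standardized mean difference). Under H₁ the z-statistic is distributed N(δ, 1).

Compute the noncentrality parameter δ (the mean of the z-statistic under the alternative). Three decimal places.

δ ≈ 4.064

The noncentrality parameter scales effect size by the design's sample-size factor: δ = d·√n = 0.73 × √31 = 4.0645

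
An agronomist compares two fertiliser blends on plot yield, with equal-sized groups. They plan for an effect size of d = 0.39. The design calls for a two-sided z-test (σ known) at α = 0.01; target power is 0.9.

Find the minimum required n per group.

For power 0.9 need Φ(δ − z_{0.005}) = 0.9, so δ = z_{0.005} + z_{0.10} = 2.576 + 1.282 = 3.857.
(For δ > 0 the lower-tail rejection region contributes negligibly to power, so the one-term inversion is standard.)
δ = d·√(n/2) ⇒ n = 2(δ/d)² = 2 × (3.857 / 0.39)² = 195.65.
Round up to the next whole unit.

n = 196 per group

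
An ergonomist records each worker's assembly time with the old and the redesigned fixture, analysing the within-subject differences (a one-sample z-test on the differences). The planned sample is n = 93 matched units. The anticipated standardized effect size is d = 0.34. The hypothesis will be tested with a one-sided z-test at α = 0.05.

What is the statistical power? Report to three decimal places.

Noncentrality parameter: δ = d·√n = 0.34 × √93 = 3.2788
One-sided α = 0.05 → critical value z_{0.05} = 1.645.
Power = P(Z > 1.645 − δ) = Φ(1.634) = 0.9489.

Power ≈ 0.949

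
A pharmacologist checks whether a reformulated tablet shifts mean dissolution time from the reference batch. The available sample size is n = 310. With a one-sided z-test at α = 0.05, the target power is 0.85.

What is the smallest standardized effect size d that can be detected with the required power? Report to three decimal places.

d ≈ 0.152

Required noncentrality: δ = z_{0.05} + z_{0.15} = 1.645 + 1.036 = 2.681.
δ = d·√n ⇒ d = δ/√n = 2.681/√310 = 0.1523.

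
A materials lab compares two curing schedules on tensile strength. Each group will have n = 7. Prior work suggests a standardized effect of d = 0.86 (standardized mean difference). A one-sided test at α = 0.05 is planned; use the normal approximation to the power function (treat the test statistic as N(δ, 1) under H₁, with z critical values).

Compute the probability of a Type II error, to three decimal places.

Noncentrality parameter: δ = d·√(n/2) = 0.86 × √(7/2) = 1.6089
One-sided α = 0.05 → critical value z_{0.05} = 1.645.
Power = P(Z > 1.645 − δ) = Φ(-0.036) = 0.4857.
Type II error: β = 1 − power = 1 − 0.4857 = 0.5143.

β ≈ 0.514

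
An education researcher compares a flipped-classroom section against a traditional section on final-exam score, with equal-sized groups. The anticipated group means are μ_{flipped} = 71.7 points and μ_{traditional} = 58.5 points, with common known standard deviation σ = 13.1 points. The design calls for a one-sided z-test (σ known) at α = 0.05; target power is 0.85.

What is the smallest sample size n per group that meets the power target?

Standardized effect: d = |μ_{flipped} − μ_{traditional}| / σ = |71.7 − 58.5| / 13.1 = 1.0076
Set Φ(δ − 1.645) = 0.85; then δ − 1.645 = Φ⁻¹(0.85) = 1.036, giving δ = 2.681.
δ = d·√(n/2) ⇒ n = 2(δ/d)² = 2 × (2.681 / 1.0076)² = 14.16.
Round up to the next whole unit.

n = 15 per group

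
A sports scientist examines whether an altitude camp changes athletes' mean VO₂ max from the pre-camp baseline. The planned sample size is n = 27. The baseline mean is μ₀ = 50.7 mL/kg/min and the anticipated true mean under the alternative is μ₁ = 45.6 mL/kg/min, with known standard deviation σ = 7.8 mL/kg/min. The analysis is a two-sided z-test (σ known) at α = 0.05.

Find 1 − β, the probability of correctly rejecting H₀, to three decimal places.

Power ≈ 0.925

Standardized effect: d = |μ₁ − μ₀| / σ = |45.6 − 50.7| / 7.8 = 0.6538
Noncentrality parameter: δ = d·√n = 0.6538 × √27 = 3.3975
Critical value for a two-sided test at α = 0.05: z_{α/2} = 1.960.
Power = Φ(δ − 1.960) + Φ(−δ − 1.960) = Φ(1.438) + Φ(-5.357) = 0.9247 + 0.0000 = 0.9247.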